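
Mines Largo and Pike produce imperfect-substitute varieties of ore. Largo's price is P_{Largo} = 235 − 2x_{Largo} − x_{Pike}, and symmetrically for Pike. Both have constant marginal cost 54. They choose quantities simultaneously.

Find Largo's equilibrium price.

126.4

Mine Largo's profit: π = x_{Largo}(235 − 2x_{Largo} − x_{Pike}) − 54x_{Largo}.
∂π/∂x_{Largo} = 181 − 4x_{Largo} − x_{Pike} = 0 ⇒ x_{Largo} = 45.25 − 0.25x_{Pike}.
By symmetry x_{Pike} = x_{Largo}; substituting into the reaction function, 1.25x_{Largo} = 45.25 and x_{Largo} = 36.2.
P_{Largo} = 235 − 2·36.2 − 36.2 = 126.4.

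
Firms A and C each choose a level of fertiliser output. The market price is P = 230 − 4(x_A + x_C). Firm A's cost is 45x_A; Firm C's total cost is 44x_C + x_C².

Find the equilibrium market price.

Firm A's profit: π = x_A(230 − 4(x_A + x_C)) − 45x_A.
∂π/∂x_A = 185 − 8x_A − 4x_C = 0, so x_A = 23.125 − 0.5x_C.
For C: ∂π/∂x_C = 186 − 10x_C − 4x_A = 0 ⇒ x_C = 18.6 − 0.4x_A.
Solving the two reaction functions simultaneously: (1 − (−0.5)(−0.4))x_A = 23.125 − 0.5·18.6, so 0.8x_A = 13.825 and x_A = 553/32.
Then x_C = 18.6 − 0.4·(553/32) = 11.6875.
Equilibrium price: P = 230 − 4·(927/32) = 114.125.

114.125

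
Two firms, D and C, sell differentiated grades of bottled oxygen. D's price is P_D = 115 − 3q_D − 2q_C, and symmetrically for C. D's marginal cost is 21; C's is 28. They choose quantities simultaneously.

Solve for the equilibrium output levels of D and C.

12.1875, 10.4375

Firm D's profit: π = q_D(115 − 3q_D − 2q_C) − 21q_D.
∂π/∂q_D = 94 − 6q_D − 2q_C = 0 ⇒ q_D = 47/3 − (1/3)q_C.
Similarly q_C = 14.5 − (1/3)q_D.
Plugging q_C into D's best response: q_D = 47/3 − (1/3)(14.5 − (1/3)q_D) ⇒ (8/9)q_D = 65/6, so q_D = 12.1875.
Then q_C = 14.5 − (1/3)·12.1875 = 10.4375.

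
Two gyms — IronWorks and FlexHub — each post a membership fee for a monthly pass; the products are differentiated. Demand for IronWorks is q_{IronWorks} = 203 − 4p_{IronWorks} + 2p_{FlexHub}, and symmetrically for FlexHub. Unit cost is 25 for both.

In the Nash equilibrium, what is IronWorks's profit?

2601

IronWorks's profit: π = (p_{IronWorks} − 25)(203 − 4p_{IronWorks} + 2p_{FlexHub}).
∂π/∂p_{IronWorks} = 303 − 8p_{IronWorks} + 2p_{FlexHub} = 0 ⇒ p_{IronWorks} = 37.875 + 0.25p_{FlexHub}.
The game is symmetric, so in equilibrium p_{FlexHub} = p_{IronWorks}: the reaction function gives 0.75p_{IronWorks} = 37.875, hence p_{IronWorks} = 50.5.
q_{IronWorks} = 203 − 4·50.5 + 2·50.5 = 102.
Profit = (50.5 − 25)·102 = 2601.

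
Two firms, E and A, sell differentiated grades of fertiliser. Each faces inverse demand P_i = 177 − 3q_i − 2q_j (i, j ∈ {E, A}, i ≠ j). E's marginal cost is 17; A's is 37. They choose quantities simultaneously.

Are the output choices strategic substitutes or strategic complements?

strategic substitutes

Firm E's profit: π = q_E(177 − 3q_E − 2q_A) − 17q_E.
∂π/∂q_E = 160 − 6q_E − 2q_A = 0 ⇒ q_E = 80/3 − (1/3)q_A.
The best-response slope dq_E/dq_A = −1/3 < 0: the reaction function is downward-sloping, so the choices are strategic substitutes.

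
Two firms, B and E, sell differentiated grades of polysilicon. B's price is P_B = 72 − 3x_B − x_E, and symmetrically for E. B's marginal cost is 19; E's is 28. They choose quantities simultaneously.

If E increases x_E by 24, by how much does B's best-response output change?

Firm B's profit: π = x_B(72 − 3x_B − x_E) − 19x_B.
∂π/∂x_B = 53 − 6x_B − x_E = 0 ⇒ x_B = 53/6 − (1/6)x_E.
The reaction-function slope is −1/6, so a 24-unit rise in x_E moves x_B by −1/6 × 24 = −4. B's best response falls — the actions are strategic substitutes.

-4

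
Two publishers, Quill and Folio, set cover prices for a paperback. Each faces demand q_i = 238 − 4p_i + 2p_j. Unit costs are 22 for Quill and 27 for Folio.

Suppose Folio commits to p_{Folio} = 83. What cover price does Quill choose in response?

61.5

Quill's profit: π = (p_{Quill} − 22)(238 − 4p_{Quill} + 2p_{Folio}).
∂π/∂p_{Quill} = 326 − 8p_{Quill} + 2p_{Folio} = 0 ⇒ p_{Quill} = 40.75 + 0.25p_{Folio}.
At p_{Folio} = 83: p_{Quill} = 40.75 + 0.25·83 = 61.5.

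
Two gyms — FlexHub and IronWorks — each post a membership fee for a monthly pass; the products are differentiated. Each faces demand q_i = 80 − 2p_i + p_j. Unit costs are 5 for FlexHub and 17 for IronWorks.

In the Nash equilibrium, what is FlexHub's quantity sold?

FlexHub's profit: π = (p_{FlexHub} − 5)(80 − 2p_{FlexHub} + p_{IronWorks}).
∂π/∂p_{FlexHub} = 90 − 4p_{FlexHub} + p_{IronWorks} = 0 ⇒ p_{FlexHub} = 22.5 + 0.25p_{IronWorks}.
Similarly p_{IronWorks} = 28.5 + 0.25p_{FlexHub}.
Solving the two reaction functions simultaneously: (1 − (0.25)(0.25))p_{FlexHub} = 22.5 + 0.25·28.5, so 0.9375p_{FlexHub} = 29.625 and p_{FlexHub} = 31.6.
Then p_{IronWorks} = 28.5 + 0.25·31.6 = 36.4.
q_{FlexHub} = 80 − 2·31.6 + 36.4 = 53.2.

53.2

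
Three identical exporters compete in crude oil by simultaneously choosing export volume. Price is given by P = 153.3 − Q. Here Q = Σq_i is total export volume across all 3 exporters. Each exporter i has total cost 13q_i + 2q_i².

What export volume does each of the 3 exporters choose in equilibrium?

17.5375

A representative exporter's profit is π_i = q_i(153.3 − Q) − 13q_i − 2q_i², with Q = q_i + Σ_{j≠i} q_j.
First-order condition: 140.3 − 6q_i − Σ_{j≠i} q_j = 0.
With identical exporters, set every q_j = q: then 140.3 − 6q − 2q = 0, i.e. q = 140.3/8 = 17.5375.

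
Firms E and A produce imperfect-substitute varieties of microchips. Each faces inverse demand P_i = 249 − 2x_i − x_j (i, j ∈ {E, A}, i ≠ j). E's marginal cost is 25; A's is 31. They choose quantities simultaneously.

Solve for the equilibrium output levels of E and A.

Firm E's profit: π = x_E(249 − 2x_E − x_A) − 25x_E.
∂π/∂x_E = 224 − 4x_E − x_A = 0 ⇒ x_E = 56 − 0.25x_A.
Similarly x_A = 54.5 − 0.25x_E.
Substituting the second reaction function into the first: x_E = 56 − 0.25(54.5 − 0.25x_E), which gives 0.9375x_E = 42.375 ⇒ x_E = 45.2.
Then x_A = 54.5 − 0.25·45.2 = 43.2.

45.2, 43.2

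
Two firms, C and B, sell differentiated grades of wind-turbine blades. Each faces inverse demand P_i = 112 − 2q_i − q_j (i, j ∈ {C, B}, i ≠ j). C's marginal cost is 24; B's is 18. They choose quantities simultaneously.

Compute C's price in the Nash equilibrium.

Firm C's profit: π = q_C(112 − 2q_C − q_B) − 24q_C.
∂π/∂q_C = 88 − 4q_C − q_B = 0 ⇒ q_C = 22 − 0.25q_B.
Similarly q_B = 23.5 − 0.25q_C.
Solving the two reaction functions simultaneously: (1 − (−0.25)(−0.25))q_C = 22 − 0.25·23.5, so 0.9375q_C = 16.125 and q_C = 17.2.
Then q_B = 23.5 − 0.25·17.2 = 19.2.
P_C = 112 − 2·17.2 − 19.2 = 58.4.

58.4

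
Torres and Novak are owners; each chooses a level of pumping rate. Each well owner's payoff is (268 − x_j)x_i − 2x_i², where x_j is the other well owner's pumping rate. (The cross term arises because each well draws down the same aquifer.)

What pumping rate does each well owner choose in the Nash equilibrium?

53.6

Torres's payoff is (268 − x_N)x_T − 2x_T².
∂π/∂x_T = 268 − x_N − 4x_T = 0, so x_T = 67 − 0.25x_N.
The game is symmetric, so in equilibrium x_N = x_T: the reaction function gives 1.25x_T = 67, hence x_T = 53.6.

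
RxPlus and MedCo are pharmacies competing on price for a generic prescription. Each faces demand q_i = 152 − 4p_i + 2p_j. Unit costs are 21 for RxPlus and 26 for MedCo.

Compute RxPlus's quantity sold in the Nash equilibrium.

76

RxPlus's profit: π = (p_{RxPlus} − 21)(152 − 4p_{RxPlus} + 2p_{MedCo}).
∂π/∂p_{RxPlus} = 236 − 8p_{RxPlus} + 2p_{MedCo} = 0 ⇒ p_{RxPlus} = 29.5 + 0.25p_{MedCo}.
Similarly p_{MedCo} = 32 + 0.25p_{RxPlus}.
Solving the two reaction functions simultaneously: (1 − (0.25)(0.25))p_{RxPlus} = 29.5 + 0.25·32, so 0.9375p_{RxPlus} = 37.5 and p_{RxPlus} = 40.
Then p_{MedCo} = 32 + 0.25·40 = 42.
q_{RxPlus} = 152 − 4·40 + 2·42 = 76.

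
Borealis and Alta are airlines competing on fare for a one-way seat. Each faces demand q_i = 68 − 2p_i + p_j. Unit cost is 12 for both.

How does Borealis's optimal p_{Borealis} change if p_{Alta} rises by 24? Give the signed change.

6

Borealis's profit: π = (p_{Borealis} − 12)(68 − 2p_{Borealis} + p_{Alta}).
∂π/∂p_{Borealis} = 92 − 4p_{Borealis} + p_{Alta} = 0 ⇒ p_{Borealis} = 23 + 0.25p_{Alta}.
The reaction-function slope is 0.25, so a 24-unit rise in p_{Alta} moves p_{Borealis} by 0.25 × 24 = 6. Borealis's best response rises — the actions are strategic complements.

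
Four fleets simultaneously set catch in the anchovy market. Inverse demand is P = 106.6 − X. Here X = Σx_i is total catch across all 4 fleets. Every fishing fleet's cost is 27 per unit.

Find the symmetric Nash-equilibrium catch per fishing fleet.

15.92

A representative fishing fleet's profit is π_i = x_i(106.6 − X) − 27x_i, with X = x_i + Σ_{j≠i} x_j.
First-order condition: 79.6 − 2x_i − Σ_{j≠i} x_j = 0.
Imposing symmetry (x_j = x for all j) turns Σ_{j≠i} x_j into 3x, so 79.6 = 5x and x = 15.92.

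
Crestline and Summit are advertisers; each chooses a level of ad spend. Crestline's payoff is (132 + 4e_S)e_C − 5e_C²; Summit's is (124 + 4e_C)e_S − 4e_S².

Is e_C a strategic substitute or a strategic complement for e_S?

strategic complements

Expanding Crestline's payoff: 132e_C + 4e_Se_C − 5e_C².
∂π/∂e_C = 132 + 4e_S − 10e_C = 0, so e_C = 13.2 + 0.4e_S.
The best-response slope de_C/de_S = 0.4 > 0: the reaction function is upward-sloping, so the choices are strategic complements.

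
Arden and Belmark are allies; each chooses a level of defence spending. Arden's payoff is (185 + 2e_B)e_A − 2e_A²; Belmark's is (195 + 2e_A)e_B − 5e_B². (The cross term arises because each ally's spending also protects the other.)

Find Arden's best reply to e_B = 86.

Expanding Arden's payoff: 185e_A + 2e_Be_A − 2e_A².
∂π/∂e_A = 185 + 2e_B − 4e_A = 0, so e_A = 46.25 + 0.5e_B.
At e_B = 86: e_A = 46.25 + 0.5·86 = 89.25.

89.25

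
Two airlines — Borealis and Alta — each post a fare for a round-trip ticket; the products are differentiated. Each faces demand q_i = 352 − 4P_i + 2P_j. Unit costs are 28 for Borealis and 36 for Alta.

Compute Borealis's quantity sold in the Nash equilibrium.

201.6

Borealis's profit: π = (P_{Borealis} − 28)(352 − 4P_{Borealis} + 2P_{Alta}).
∂π/∂P_{Borealis} = 464 − 8P_{Borealis} + 2P_{Alta} = 0 ⇒ P_{Borealis} = 58 + 0.25P_{Alta}.
Similarly P_{Alta} = 62 + 0.25P_{Borealis}.
Substituting the second reaction function into the first: P_{Borealis} = 58 + 0.25(62 + 0.25P_{Borealis}), which gives 0.9375P_{Borealis} = 73.5 ⇒ P_{Borealis} = 78.4.
Then P_{Alta} = 62 + 0.25·78.4 = 81.6.
q_{Borealis} = 352 − 4·78.4 + 2·81.6 = 201.6.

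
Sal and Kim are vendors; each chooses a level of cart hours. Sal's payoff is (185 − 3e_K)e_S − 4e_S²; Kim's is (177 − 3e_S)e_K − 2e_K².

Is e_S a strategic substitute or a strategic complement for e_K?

strategic substitutes

Expanding Sal's payoff: 185e_S − 3e_Ke_S − 4e_S².
∂π/∂e_S = 185 − 3e_K − 8e_S = 0, so e_S = 23.125 − 0.375e_K.
The best-response slope de_S/de_K = −0.375 < 0: the reaction function is downward-sloping, so the choices are strategic substitutes.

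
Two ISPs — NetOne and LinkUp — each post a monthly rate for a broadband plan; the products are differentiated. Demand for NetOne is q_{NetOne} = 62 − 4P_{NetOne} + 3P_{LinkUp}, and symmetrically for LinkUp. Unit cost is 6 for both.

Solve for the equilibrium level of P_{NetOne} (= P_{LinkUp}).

NetOne's profit: π = (P_{NetOne} − 6)(62 − 4P_{NetOne} + 3P_{LinkUp}).
∂π/∂P_{NetOne} = 86 − 8P_{NetOne} + 3P_{LinkUp} = 0 ⇒ P_{NetOne} = 10.75 + 0.375P_{LinkUp}.
The game is symmetric, so in equilibrium P_{LinkUp} = P_{NetOne}: the reaction function gives 0.625P_{NetOne} = 10.75, hence P_{NetOne} = 17.2.

17.2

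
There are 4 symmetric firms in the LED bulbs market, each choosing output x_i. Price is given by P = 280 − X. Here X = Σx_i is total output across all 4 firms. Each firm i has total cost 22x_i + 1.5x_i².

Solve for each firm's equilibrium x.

A representative firm's profit is π_i = x_i(280 − X) − 22x_i − 1.5x_i², with X = x_i + Σ_{j≠i} x_j.
First-order condition: 258 − 5x_i − Σ_{j≠i} x_j = 0.
Imposing symmetry (x_j = x for all j) turns Σ_{j≠i} x_j into 3x, so 258 = 8x and x = 32.25.

32.25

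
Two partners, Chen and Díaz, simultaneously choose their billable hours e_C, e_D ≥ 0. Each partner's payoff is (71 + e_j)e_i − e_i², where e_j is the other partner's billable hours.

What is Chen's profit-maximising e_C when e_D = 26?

48.5

Chen's payoff is (71 + e_D)e_C − e_C².
∂π/∂e_C = 71 + e_D − 2e_C = 0, so e_C = 35.5 + 0.5e_D.
At e_D = 26: e_C = 35.5 + 0.5·26 = 48.5.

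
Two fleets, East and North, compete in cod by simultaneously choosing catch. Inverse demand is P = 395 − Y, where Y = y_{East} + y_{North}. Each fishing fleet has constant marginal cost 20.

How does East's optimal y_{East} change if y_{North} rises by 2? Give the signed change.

Fishing fleet East's profit: π = y_{East}(395 − (y_{East} + y_{North})) − 20y_{East}.
∂π/∂y_{East} = 375 − 2y_{East} − y_{North} = 0, so y_{East} = 187.5 − 0.5y_{North}.
The reaction-function slope is −0.5, so a 2-unit rise in y_{North} moves y_{East} by −0.5 × 2 = −1. East's best response falls — the actions are strategic substitutes.

-1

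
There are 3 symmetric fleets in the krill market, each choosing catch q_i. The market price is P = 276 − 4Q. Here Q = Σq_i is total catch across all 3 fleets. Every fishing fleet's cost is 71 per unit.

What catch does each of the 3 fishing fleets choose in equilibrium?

12.8125

A representative fishing fleet's profit is π_i = q_i(276 − 4Q) − 71q_i, with Q = q_i + Σ_{j≠i} q_j.
First-order condition: 205 − 8q_i − 4Σ_{j≠i} q_j = 0.
Imposing symmetry (q_j = q for all j) turns Σ_{j≠i} q_j into 2q, so 205 = 16q and q = 12.8125.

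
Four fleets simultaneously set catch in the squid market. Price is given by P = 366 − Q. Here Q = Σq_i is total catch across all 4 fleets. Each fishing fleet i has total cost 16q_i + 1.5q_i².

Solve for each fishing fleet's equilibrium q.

43.75

A representative fishing fleet's profit is π_i = q_i(366 − Q) − 16q_i − 1.5q_i², with Q = q_i + Σ_{j≠i} q_j.
First-order condition: 350 − 5q_i − Σ_{j≠i} q_j = 0.
In a symmetric equilibrium every fishing fleet chooses the same q, so Σ_{j≠i} q_j = 3q. The condition becomes 350 − 8q = 0, giving q = 350/8 = 43.75.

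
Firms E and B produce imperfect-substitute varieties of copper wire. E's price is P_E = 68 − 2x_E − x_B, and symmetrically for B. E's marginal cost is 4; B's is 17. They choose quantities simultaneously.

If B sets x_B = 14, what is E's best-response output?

Firm E's profit: π = x_E(68 − 2x_E − x_B) − 4x_E.
∂π/∂x_E = 64 − 4x_E − x_B = 0 ⇒ x_E = 16 − 0.25x_B.
At x_B = 14: x_E = 16 − 0.25·14 = 12.5.

12.5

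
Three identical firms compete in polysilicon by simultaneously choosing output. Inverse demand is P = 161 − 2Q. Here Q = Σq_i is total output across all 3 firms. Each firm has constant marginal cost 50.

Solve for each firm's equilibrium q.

13.875

A representative firm's profit is π_i = q_i(161 − 2Q) − 50q_i, with Q = q_i + Σ_{j≠i} q_j.
First-order condition: 111 − 4q_i − 2Σ_{j≠i} q_j = 0.
Imposing symmetry (q_j = q for all j) turns Σ_{j≠i} q_j into 2q, so 111 = 8q and q = 13.875.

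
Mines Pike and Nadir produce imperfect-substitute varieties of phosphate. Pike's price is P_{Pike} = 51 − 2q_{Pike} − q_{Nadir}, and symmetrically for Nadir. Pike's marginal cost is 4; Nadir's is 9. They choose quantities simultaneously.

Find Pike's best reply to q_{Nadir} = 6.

10.25

Mine Pike's profit: π = q_{Pike}(51 − 2q_{Pike} − q_{Nadir}) − 4q_{Pike}.
∂π/∂q_{Pike} = 47 − 4q_{Pike} − q_{Nadir} = 0 ⇒ q_{Pike} = 11.75 − 0.25q_{Nadir}.
At q_{Nadir} = 6: q_{Pike} = 11.75 − 0.25·6 = 10.25.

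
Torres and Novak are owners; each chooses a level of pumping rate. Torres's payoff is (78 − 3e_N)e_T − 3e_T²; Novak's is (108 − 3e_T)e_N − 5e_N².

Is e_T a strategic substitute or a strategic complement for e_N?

Expanding Torres's payoff: 78e_T − 3e_Ne_T − 3e_T².
∂π/∂e_T = 78 − 3e_N − 6e_T = 0, so e_T = 13 − 0.5e_N.
The best-response slope de_T/de_N = −0.5 < 0: the reaction function is downward-sloping, so the choices are strategic substitutes.

strategic substitutes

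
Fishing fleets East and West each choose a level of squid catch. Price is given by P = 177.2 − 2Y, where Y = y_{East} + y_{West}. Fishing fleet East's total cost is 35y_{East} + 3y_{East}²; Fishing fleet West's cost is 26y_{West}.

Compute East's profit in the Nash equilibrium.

Fishing fleet East's profit: π = y_{East}(177.2 − 2(y_{East} + y_{West})) − 35y_{East} − 3y_{East}².
∂π/∂y_{East} = 142.2 − 10y_{East} − 2y_{West} = 0, so y_{East} = 14.22 − 0.2y_{West}.
For West: ∂π/∂y_{West} = 151.2 − 4y_{West} − 2y_{East} = 0 ⇒ y_{West} = 37.8 − 0.5y_{East}.
Substituting the second reaction function into the first: y_{East} = 14.22 − 0.2(37.8 − 0.5y_{East}), which gives 0.9y_{East} = 6.66 ⇒ y_{East} = 7.4.
Then y_{West} = 37.8 − 0.5·7.4 = 34.1.
Price P = 177.2 − 2·41.5 = 94.2.
East's profit: (94.2 − 35)·7.4 − 3(7.4)² = 273.8.

273.8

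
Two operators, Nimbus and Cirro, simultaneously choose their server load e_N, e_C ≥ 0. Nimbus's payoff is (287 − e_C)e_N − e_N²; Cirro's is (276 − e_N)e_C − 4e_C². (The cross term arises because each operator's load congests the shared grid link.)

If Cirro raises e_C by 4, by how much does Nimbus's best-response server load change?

Expanding Nimbus's payoff: 287e_N − e_Ce_N − e_N².
∂π/∂e_N = 287 − e_C − 2e_N = 0, so e_N = 143.5 − 0.5e_C.
The reaction-function slope is −0.5, so a 4-unit rise in e_C moves e_N by −0.5 × 4 = −2. Nimbus's best response falls — the actions are strategic substitutes.

-2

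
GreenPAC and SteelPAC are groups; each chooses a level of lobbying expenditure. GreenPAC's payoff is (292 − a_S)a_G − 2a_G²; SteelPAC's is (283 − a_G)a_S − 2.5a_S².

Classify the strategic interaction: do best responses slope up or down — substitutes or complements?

Expanding GreenPAC's payoff: 292a_G − a_Sa_G − 2a_G².
∂π/∂a_G = 292 − a_S − 4a_G = 0, so a_G = 73 − 0.25a_S.
The best-response slope da_G/da_S = −0.25 < 0: the reaction function is downward-sloping, so the choices are strategic substitutes.

strategic substitutes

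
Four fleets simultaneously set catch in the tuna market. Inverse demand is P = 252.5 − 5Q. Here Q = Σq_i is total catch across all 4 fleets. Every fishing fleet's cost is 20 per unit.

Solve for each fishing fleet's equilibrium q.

A representative fishing fleet's profit is π_i = q_i(252.5 − 5Q) − 20q_i, with Q = q_i + Σ_{j≠i} q_j.
First-order condition: 232.5 − 10q_i − 5Σ_{j≠i} q_j = 0.
Imposing symmetry (q_j = q for all j) turns Σ_{j≠i} q_j into 3q, so 232.5 = 25q and q = 9.3.

9.3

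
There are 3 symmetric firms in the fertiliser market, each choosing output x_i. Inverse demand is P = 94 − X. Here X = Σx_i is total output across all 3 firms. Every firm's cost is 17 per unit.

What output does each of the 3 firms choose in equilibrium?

A representative firm's profit is π_i = x_i(94 − X) − 17x_i, with X = x_i + Σ_{j≠i} x_j.
First-order condition: 77 − 2x_i − Σ_{j≠i} x_j = 0.
In a symmetric equilibrium every firm chooses the same x, so Σ_{j≠i} x_j = 2x. The condition becomes 77 − 4x = 0, giving x = 77/4 = 19.25.

19.25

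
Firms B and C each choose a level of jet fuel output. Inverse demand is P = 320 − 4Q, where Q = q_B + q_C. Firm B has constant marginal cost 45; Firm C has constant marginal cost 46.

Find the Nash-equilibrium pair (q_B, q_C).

23, 22.75

Firm B's profit: π = q_B(320 − 4(q_B + q_C)) − 45q_B.
∂π/∂q_B = 275 − 8q_B − 4q_C = 0, so q_B = 34.375 − 0.5q_C.
By the same steps for C: q_C = 34.25 − 0.5q_B.
Plugging q_C into B's best response: q_B = 34.375 − 0.5(34.25 − 0.5q_B) ⇒ 0.75q_B = 17.25, so q_B = 23.
Then q_C = 34.25 − 0.5·23 = 22.75.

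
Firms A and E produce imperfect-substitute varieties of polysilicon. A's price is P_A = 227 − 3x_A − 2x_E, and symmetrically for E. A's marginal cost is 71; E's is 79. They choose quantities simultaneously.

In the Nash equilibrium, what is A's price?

Firm A's profit: π = x_A(227 − 3x_A − 2x_E) − 71x_A.
∂π/∂x_A = 156 − 6x_A − 2x_E = 0 ⇒ x_A = 26 − (1/3)x_E.
Similarly x_E = 74/3 − (1/3)x_A.
Plugging x_E into A's best response: x_A = 26 − (1/3)(74/3 − (1/3)x_A) ⇒ (8/9)x_A = 160/9, so x_A = 20.
Then x_E = 74/3 − (1/3)·20 = 18.
P_A = 227 − 3·20 − 2·18 = 131.

131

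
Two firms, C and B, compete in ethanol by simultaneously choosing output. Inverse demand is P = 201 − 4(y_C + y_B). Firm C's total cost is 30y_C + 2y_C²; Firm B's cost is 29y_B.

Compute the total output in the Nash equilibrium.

Firm C's profit: π = y_C(201 − 4(y_C + y_B)) − 30y_C − 2y_C².
∂π/∂y_C = 171 − 12y_C − 4y_B = 0, so y_C = 14.25 − (1/3)y_B.
For B: ∂π/∂y_B = 172 − 8y_B − 4y_C = 0 ⇒ y_B = 21.5 − 0.5y_C.
Solving the two reaction functions simultaneously: (1 − (−1/3)(−0.5))y_C = 14.25 − (1/3)·21.5, so (5/6)y_C = 85/12 and y_C = 8.5.
Then y_B = 21.5 − 0.5·8.5 = 17.25.
Total output: 8.5 + 17.25 = 25.75.

25.75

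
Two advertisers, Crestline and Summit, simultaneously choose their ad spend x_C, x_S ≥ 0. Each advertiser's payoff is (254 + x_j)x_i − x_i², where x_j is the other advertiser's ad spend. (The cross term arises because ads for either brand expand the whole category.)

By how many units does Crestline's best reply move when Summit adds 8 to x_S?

4

Crestline's payoff is (254 + x_S)x_C − x_C².
∂π/∂x_C = 254 + x_S − 2x_C = 0, so x_C = 127 + 0.5x_S.
The reaction-function slope is 0.5, so an 8-unit rise in x_S moves x_C by 0.5 × 8 = 4. Crestline's best response rises — the actions are strategic complements.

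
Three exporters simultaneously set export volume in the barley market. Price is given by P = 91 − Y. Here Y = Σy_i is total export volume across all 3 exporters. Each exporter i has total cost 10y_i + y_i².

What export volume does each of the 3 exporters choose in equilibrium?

13.5

A representative exporter's profit is π_i = y_i(91 − Y) − 10y_i − y_i², with Y = y_i + Σ_{j≠i} y_j.
First-order condition: 81 − 4y_i − Σ_{j≠i} y_j = 0.
Imposing symmetry (y_j = y for all j) turns Σ_{j≠i} y_j into 2y, so 81 = 6y and y = 13.5.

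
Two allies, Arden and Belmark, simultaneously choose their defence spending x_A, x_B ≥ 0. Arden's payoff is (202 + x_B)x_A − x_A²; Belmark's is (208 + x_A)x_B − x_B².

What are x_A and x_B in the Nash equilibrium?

204, 206

Expanding Arden's payoff: 202x_A + x_Bx_A − x_A².
∂π/∂x_A = 202 + x_B − 2x_A = 0, so x_A = 101 + 0.5x_B.
Likewise for Belmark: x_B = 104 + 0.5x_A.
Substituting the second reaction function into the first: x_A = 101 + 0.5(104 + 0.5x_A), which gives 0.75x_A = 153 ⇒ x_A = 204.
Then x_B = 104 + 0.5·204 = 206.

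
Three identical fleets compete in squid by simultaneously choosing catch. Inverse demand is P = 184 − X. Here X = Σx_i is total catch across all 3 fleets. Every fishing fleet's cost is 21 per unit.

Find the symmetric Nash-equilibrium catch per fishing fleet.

40.75

A representative fishing fleet's profit is π_i = x_i(184 − X) − 21x_i, with X = x_i + Σ_{j≠i} x_j.
First-order condition: 163 − 2x_i − Σ_{j≠i} x_j = 0.
In a symmetric equilibrium every fishing fleet chooses the same x, so Σ_{j≠i} x_j = 2x. The condition becomes 163 − 4x = 0, giving x = 163/4 = 40.75.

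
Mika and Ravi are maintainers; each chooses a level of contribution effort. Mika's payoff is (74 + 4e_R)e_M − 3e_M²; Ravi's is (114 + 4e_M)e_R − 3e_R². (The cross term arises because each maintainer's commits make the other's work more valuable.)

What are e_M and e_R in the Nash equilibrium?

45, 49

Expanding Mika's payoff: 74e_M + 4e_Re_M − 3e_M².
∂π/∂e_M = 74 + 4e_R − 6e_M = 0, so e_M = 37/3 + (2/3)e_R.
Likewise for Ravi: e_R = 19 + (2/3)e_M.
Plugging e_R into Mika's best response: e_M = 37/3 + (2/3)(19 + (2/3)e_M) ⇒ (5/9)e_M = 25, so e_M = 45.
Then e_R = 19 + (2/3)·45 = 49.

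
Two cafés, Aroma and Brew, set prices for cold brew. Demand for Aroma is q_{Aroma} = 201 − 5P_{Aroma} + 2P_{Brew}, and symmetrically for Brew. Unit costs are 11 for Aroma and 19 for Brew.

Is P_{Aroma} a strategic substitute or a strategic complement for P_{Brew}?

Aroma's profit: π = (P_{Aroma} − 11)(201 − 5P_{Aroma} + 2P_{Brew}).
∂π/∂P_{Aroma} = 256 − 10P_{Aroma} + 2P_{Brew} = 0 ⇒ P_{Aroma} = 25.6 + 0.2P_{Brew}.
The best-response slope dP_{Aroma}/dP_{Brew} = 0.2 > 0: the reaction function is upward-sloping, so the choices are strategic complements.

strategic complements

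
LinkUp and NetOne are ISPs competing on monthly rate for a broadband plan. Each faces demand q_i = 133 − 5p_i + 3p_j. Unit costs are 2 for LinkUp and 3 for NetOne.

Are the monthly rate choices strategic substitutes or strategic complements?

LinkUp's profit: π = (p_{LinkUp} − 2)(133 − 5p_{LinkUp} + 3p_{NetOne}).
∂π/∂p_{LinkUp} = 143 − 10p_{LinkUp} + 3p_{NetOne} = 0 ⇒ p_{LinkUp} = 14.3 + 0.3p_{NetOne}.
The best-response slope dp_{LinkUp}/dp_{NetOne} = 0.3 > 0: the reaction function is upward-sloping, so the choices are strategic complements.

strategic complements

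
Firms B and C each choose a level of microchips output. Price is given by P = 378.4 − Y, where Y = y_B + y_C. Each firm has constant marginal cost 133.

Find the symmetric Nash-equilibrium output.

Firm B's profit: π = y_B(378.4 − (y_B + y_C)) − 133y_B.
∂π/∂y_B = 245.4 − 2y_B − y_C = 0, so y_B = 122.7 − 0.5y_C.
Setting y_B = y_C in the reaction function: y_B = 122.7 − 0.5y_B, so y_B = 122.7 / 1.5 = 81.8.

81.8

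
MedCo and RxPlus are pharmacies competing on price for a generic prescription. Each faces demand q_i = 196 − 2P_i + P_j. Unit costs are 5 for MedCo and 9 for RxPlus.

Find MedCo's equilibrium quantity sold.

MedCo's profit: π = (P_{MedCo} − 5)(196 − 2P_{MedCo} + P_{RxPlus}).
∂π/∂P_{MedCo} = 206 − 4P_{MedCo} + P_{RxPlus} = 0 ⇒ P_{MedCo} = 51.5 + 0.25P_{RxPlus}.
Similarly P_{RxPlus} = 53.5 + 0.25P_{MedCo}.
Solving the two reaction functions simultaneously: (1 − (0.25)(0.25))P_{MedCo} = 51.5 + 0.25·53.5, so 0.9375P_{MedCo} = 64.875 and P_{MedCo} = 69.2.
Then P_{RxPlus} = 53.5 + 0.25·69.2 = 70.8.
q_{MedCo} = 196 − 2·69.2 + 70.8 = 128.4.

128.4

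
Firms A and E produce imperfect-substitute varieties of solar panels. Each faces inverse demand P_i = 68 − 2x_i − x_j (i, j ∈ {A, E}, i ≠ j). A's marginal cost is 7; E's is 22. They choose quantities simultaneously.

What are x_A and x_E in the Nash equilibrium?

13.2, 8.2

Firm A's profit: π = x_A(68 − 2x_A − x_E) − 7x_A.
∂π/∂x_A = 61 − 4x_A − x_E = 0 ⇒ x_A = 15.25 − 0.25x_E.
Similarly x_E = 11.5 − 0.25x_A.
Plugging x_E into A's best response: x_A = 15.25 − 0.25(11.5 − 0.25x_A) ⇒ 0.9375x_A = 12.375, so x_A = 13.2.
Then x_E = 11.5 − 0.25·13.2 = 8.2.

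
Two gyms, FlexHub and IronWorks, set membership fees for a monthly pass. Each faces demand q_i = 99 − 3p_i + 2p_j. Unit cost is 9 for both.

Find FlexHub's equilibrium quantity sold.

FlexHub's profit: π = (p_{FlexHub} − 9)(99 − 3p_{FlexHub} + 2p_{IronWorks}).
∂π/∂p_{FlexHub} = 126 − 6p_{FlexHub} + 2p_{IronWorks} = 0 ⇒ p_{FlexHub} = 21 + (1/3)p_{IronWorks}.
The game is symmetric, so in equilibrium p_{IronWorks} = p_{FlexHub}: the reaction function gives (2/3)p_{FlexHub} = 21, hence p_{FlexHub} = 31.5.
q_{FlexHub} = 99 − 3·31.5 + 2·31.5 = 67.5.

67.5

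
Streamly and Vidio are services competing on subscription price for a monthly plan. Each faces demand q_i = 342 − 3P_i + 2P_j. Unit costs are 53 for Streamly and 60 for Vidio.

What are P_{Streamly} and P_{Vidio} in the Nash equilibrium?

Streamly's profit: π = (P_{Streamly} − 53)(342 − 3P_{Streamly} + 2P_{Vidio}).
∂π/∂P_{Streamly} = 501 − 6P_{Streamly} + 2P_{Vidio} = 0 ⇒ P_{Streamly} = 83.5 + (1/3)P_{Vidio}.
Similarly P_{Vidio} = 87 + (1/3)P_{Streamly}.
Solving the two reaction functions simultaneously: (1 − (1/3)(1/3))P_{Streamly} = 83.5 + (1/3)·87, so (8/9)P_{Streamly} = 112.5 and P_{Streamly} = 126.5625.
Then P_{Vidio} = 87 + (1/3)·126.5625 = 129.1875.

126.5625, 129.1875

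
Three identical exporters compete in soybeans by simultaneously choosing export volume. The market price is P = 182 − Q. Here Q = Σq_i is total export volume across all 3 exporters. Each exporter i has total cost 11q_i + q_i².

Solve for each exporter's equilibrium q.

A representative exporter's profit is π_i = q_i(182 − Q) − 11q_i − q_i², with Q = q_i + Σ_{j≠i} q_j.
First-order condition: 171 − 4q_i − Σ_{j≠i} q_j = 0.
Imposing symmetry (q_j = q for all j) turns Σ_{j≠i} q_j into 2q, so 171 = 6q and q = 28.5.

28.5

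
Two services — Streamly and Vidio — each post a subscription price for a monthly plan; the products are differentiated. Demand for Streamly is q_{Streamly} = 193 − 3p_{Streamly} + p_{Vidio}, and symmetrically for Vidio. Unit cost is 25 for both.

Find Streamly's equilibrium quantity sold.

85.8

Streamly's profit: π = (p_{Streamly} − 25)(193 − 3p_{Streamly} + p_{Vidio}).
∂π/∂p_{Streamly} = 268 − 6p_{Streamly} + p_{Vidio} = 0 ⇒ p_{Streamly} = 134/3 + (1/6)p_{Vidio}.
The game is symmetric, so in equilibrium p_{Vidio} = p_{Streamly}: the reaction function gives (5/6)p_{Streamly} = 134/3, hence p_{Streamly} = 53.6.
q_{Streamly} = 193 − 3·53.6 + 53.6 = 85.8.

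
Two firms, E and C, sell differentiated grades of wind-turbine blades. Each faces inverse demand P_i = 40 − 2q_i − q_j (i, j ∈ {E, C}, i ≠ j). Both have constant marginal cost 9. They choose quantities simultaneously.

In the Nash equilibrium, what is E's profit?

Firm E's profit: π = q_E(40 − 2q_E − q_C) − 9q_E.
∂π/∂q_E = 31 − 4q_E − q_C = 0 ⇒ q_E = 7.75 − 0.25q_C.
The game is symmetric, so in equilibrium q_C = q_E: the reaction function gives 1.25q_E = 7.75, hence q_E = 6.2.
P_E = 40 − 2·6.2 − 6.2 = 21.4.
Profit = (21.4 − 9)·6.2 = 76.88.

76.88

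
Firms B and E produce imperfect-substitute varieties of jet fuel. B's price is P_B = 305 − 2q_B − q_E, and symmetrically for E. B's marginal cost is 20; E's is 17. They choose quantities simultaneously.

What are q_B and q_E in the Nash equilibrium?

Firm B's profit: π = q_B(305 − 2q_B − q_E) − 20q_B.
∂π/∂q_B = 285 − 4q_B − q_E = 0 ⇒ q_B = 71.25 − 0.25q_E.
Similarly q_E = 72 − 0.25q_B.
Solving the two reaction functions simultaneously: (1 − (−0.25)(−0.25))q_B = 71.25 − 0.25·72, so 0.9375q_B = 53.25 and q_B = 56.8.
Then q_E = 72 − 0.25·56.8 = 57.8.

56.8, 57.8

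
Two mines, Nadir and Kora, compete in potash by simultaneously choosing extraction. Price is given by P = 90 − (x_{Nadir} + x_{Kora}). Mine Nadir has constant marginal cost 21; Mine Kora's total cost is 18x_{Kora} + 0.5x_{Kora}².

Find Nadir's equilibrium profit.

729

Mine Nadir's profit: π = x_{Nadir}(90 − (x_{Nadir} + x_{Kora})) − 21x_{Nadir}.
∂π/∂x_{Nadir} = 69 − 2x_{Nadir} − x_{Kora} = 0, so x_{Nadir} = 34.5 − 0.5x_{Kora}.
For Kora: ∂π/∂x_{Kora} = 72 − 3x_{Kora} − x_{Nadir} = 0 ⇒ x_{Kora} = 24 − (1/3)x_{Nadir}.
Substituting the second reaction function into the first: x_{Nadir} = 34.5 − 0.5(24 − (1/3)x_{Nadir}), which gives (5/6)x_{Nadir} = 22.5 ⇒ x_{Nadir} = 27.
Then x_{Kora} = 24 − (1/3)·27 = 15.
Price P = 90 − 42 = 48.
Nadir's profit: (48 − 21)·27 = 729.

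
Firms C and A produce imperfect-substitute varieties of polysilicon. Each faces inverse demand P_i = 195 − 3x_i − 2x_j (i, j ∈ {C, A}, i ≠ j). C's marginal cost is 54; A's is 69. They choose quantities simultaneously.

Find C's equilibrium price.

Firm C's profit: π = x_C(195 − 3x_C − 2x_A) − 54x_C.
∂π/∂x_C = 141 − 6x_C − 2x_A = 0 ⇒ x_C = 23.5 − (1/3)x_A.
Similarly x_A = 21 − (1/3)x_C.
Solving the two reaction functions simultaneously: (1 − (−1/3)(−1/3))x_C = 23.5 − (1/3)·21, so (8/9)x_C = 16.5 and x_C = 18.5625.
Then x_A = 21 − (1/3)·18.5625 = 14.8125.
P_C = 195 − 3·18.5625 − 2·14.8125 = 109.6875.

109.6875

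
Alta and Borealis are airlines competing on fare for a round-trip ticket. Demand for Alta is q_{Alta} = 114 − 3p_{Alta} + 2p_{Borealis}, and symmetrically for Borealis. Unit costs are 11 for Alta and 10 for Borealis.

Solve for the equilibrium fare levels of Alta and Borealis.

Alta's profit: π = (p_{Alta} − 11)(114 − 3p_{Alta} + 2p_{Borealis}).
∂π/∂p_{Alta} = 147 − 6p_{Alta} + 2p_{Borealis} = 0 ⇒ p_{Alta} = 24.5 + (1/3)p_{Borealis}.
Similarly p_{Borealis} = 24 + (1/3)p_{Alta}.
Plugging p_{Borealis} into Alta's best response: p_{Alta} = 24.5 + (1/3)(24 + (1/3)p_{Alta}) ⇒ (8/9)p_{Alta} = 32.5, so p_{Alta} = 36.5625.
Then p_{Borealis} = 24 + (1/3)·36.5625 = 36.1875.

36.5625, 36.1875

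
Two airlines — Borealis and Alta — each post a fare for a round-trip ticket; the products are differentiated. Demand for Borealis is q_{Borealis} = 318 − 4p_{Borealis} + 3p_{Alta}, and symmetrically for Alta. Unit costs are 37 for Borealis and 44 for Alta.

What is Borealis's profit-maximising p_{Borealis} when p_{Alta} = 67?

83.375

Borealis's profit: π = (p_{Borealis} − 37)(318 − 4p_{Borealis} + 3p_{Alta}).
∂π/∂p_{Borealis} = 466 − 8p_{Borealis} + 3p_{Alta} = 0 ⇒ p_{Borealis} = 58.25 + 0.375p_{Alta}.
At p_{Alta} = 67: p_{Borealis} = 58.25 + 0.375·67 = 83.375.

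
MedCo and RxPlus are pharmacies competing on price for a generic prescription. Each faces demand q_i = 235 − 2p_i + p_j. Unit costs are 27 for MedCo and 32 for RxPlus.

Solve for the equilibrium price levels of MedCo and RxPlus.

97, 99

MedCo's profit: π = (p_{MedCo} − 27)(235 − 2p_{MedCo} + p_{RxPlus}).
∂π/∂p_{MedCo} = 289 − 4p_{MedCo} + p_{RxPlus} = 0 ⇒ p_{MedCo} = 72.25 + 0.25p_{RxPlus}.
Similarly p_{RxPlus} = 74.75 + 0.25p_{MedCo}.
Plugging p_{RxPlus} into MedCo's best response: p_{MedCo} = 72.25 + 0.25(74.75 + 0.25p_{MedCo}) ⇒ 0.9375p_{MedCo} = 90.9375, so p_{MedCo} = 97.
Then p_{RxPlus} = 74.75 + 0.25·97 = 99.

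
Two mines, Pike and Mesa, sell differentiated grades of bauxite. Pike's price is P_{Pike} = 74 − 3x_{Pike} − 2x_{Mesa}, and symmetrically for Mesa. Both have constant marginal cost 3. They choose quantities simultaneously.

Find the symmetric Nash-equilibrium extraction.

8.875

Mine Pike's profit: π = x_{Pike}(74 − 3x_{Pike} − 2x_{Mesa}) − 3x_{Pike}.
∂π/∂x_{Pike} = 71 − 6x_{Pike} − 2x_{Mesa} = 0 ⇒ x_{Pike} = 71/6 − (1/3)x_{Mesa}.
Setting x_{Pike} = x_{Mesa} in the reaction function: x_{Pike} = 71/6 − (1/3)x_{Pike}, so x_{Pike} = (71/6) / (4/3) = 8.875.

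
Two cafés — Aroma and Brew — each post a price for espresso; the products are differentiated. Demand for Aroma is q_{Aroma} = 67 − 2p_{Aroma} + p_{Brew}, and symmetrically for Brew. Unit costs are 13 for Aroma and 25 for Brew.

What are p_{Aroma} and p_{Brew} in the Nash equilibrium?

32.6, 37.4

Aroma's profit: π = (p_{Aroma} − 13)(67 − 2p_{Aroma} + p_{Brew}).
∂π/∂p_{Aroma} = 93 − 4p_{Aroma} + p_{Brew} = 0 ⇒ p_{Aroma} = 23.25 + 0.25p_{Brew}.
Similarly p_{Brew} = 29.25 + 0.25p_{Aroma}.
Plugging p_{Brew} into Aroma's best response: p_{Aroma} = 23.25 + 0.25(29.25 + 0.25p_{Aroma}) ⇒ 0.9375p_{Aroma} = 30.5625, so p_{Aroma} = 32.6.
Then p_{Brew} = 29.25 + 0.25·32.6 = 37.4.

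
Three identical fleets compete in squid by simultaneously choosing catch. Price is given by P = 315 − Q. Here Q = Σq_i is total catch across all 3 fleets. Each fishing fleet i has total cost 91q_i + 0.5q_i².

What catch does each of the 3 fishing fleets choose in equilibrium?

A representative fishing fleet's profit is π_i = q_i(315 − Q) − 91q_i − 0.5q_i², with Q = q_i + Σ_{j≠i} q_j.
First-order condition: 224 − 3q_i − Σ_{j≠i} q_j = 0.
In a symmetric equilibrium every fishing fleet chooses the same q, so Σ_{j≠i} q_j = 2q. The condition becomes 224 − 5q = 0, giving q = 224/5 = 44.8.

44.8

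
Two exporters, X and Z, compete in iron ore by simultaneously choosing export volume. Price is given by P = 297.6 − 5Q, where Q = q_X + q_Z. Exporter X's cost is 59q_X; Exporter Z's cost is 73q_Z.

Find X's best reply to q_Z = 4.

21.86

Exporter X's profit: π = q_X(297.6 − 5(q_X + q_Z)) − 59q_X.
∂π/∂q_X = 238.6 − 10q_X − 5q_Z = 0, so q_X = 23.86 − 0.5q_Z.
At q_Z = 4: q_X = 23.86 − 0.5·4 = 21.86.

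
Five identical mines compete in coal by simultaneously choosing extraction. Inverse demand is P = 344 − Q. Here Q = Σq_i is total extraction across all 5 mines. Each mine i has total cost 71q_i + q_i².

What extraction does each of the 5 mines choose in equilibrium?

A representative mine's profit is π_i = q_i(344 − Q) − 71q_i − q_i², with Q = q_i + Σ_{j≠i} q_j.
First-order condition: 273 − 4q_i − Σ_{j≠i} q_j = 0.
Imposing symmetry (q_j = q for all j) turns Σ_{j≠i} q_j into 4q, so 273 = 8q and q = 34.125.

34.125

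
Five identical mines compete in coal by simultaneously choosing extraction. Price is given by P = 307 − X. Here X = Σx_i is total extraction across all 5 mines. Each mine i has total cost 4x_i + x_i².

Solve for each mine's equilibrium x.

37.875

A representative mine's profit is π_i = x_i(307 − X) − 4x_i − x_i², with X = x_i + Σ_{j≠i} x_j.
First-order condition: 303 − 4x_i − Σ_{j≠i} x_j = 0.
Imposing symmetry (x_j = x for all j) turns Σ_{j≠i} x_j into 4x, so 303 = 8x and x = 37.875.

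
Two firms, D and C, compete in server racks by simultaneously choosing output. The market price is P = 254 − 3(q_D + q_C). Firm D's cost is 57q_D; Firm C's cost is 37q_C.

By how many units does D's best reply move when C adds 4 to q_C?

-2

Firm D's profit: π = q_D(254 − 3(q_D + q_C)) − 57q_D.
∂π/∂q_D = 197 − 6q_D − 3q_C = 0, so q_D = 197/6 − 0.5q_C.
The reaction-function slope is −0.5, so a 4-unit rise in q_C moves q_D by −0.5 × 4 = −2. D's best response falls — the actions are strategic substitutes.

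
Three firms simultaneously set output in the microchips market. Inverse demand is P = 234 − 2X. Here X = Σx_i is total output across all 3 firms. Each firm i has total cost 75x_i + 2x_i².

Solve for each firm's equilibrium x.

13.25

A representative firm's profit is π_i = x_i(234 − 2X) − 75x_i − 2x_i², with X = x_i + Σ_{j≠i} x_j.
First-order condition: 159 − 8x_i − 2Σ_{j≠i} x_j = 0.
With identical firms, set every x_j = x: then 159 − 8x − 4x = 0, i.e. x = 159/12 = 13.25.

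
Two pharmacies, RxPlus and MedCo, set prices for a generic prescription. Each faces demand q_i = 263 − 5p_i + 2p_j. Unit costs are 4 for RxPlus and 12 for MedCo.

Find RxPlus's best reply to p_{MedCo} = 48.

37.9

RxPlus's profit: π = (p_{RxPlus} − 4)(263 − 5p_{RxPlus} + 2p_{MedCo}).
∂π/∂p_{RxPlus} = 283 − 10p_{RxPlus} + 2p_{MedCo} = 0 ⇒ p_{RxPlus} = 28.3 + 0.2p_{MedCo}.
At p_{MedCo} = 48: p_{RxPlus} = 28.3 + 0.2·48 = 37.9.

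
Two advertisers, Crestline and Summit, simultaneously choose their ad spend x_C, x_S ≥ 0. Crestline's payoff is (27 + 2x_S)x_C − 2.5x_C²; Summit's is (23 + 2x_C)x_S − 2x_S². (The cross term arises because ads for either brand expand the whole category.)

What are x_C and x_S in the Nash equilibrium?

9.625, 10.5625

Expanding Crestline's payoff: 27x_C + 2x_Sx_C − 2.5x_C².
∂π/∂x_C = 27 + 2x_S − 5x_C = 0, so x_C = 5.4 + 0.4x_S.
Likewise for Summit: x_S = 5.75 + 0.5x_C.
Plugging x_S into Crestline's best response: x_C = 5.4 + 0.4(5.75 + 0.5x_C) ⇒ 0.8x_C = 7.7, so x_C = 9.625.
Then x_S = 5.75 + 0.5·9.625 = 10.5625.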